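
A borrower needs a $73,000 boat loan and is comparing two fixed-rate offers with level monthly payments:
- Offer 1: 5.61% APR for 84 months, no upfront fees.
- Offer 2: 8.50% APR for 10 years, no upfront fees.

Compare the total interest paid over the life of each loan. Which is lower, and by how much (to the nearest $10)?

Offer 1 by $20,170

Offer 1: at 5.61% the monthly rate is 0.0046750, so the payment is 73,000 × 0.0046750 / (1 − 1.0046750^−84) = $1,052.83.
Total interest on Offer 1 = 84 × $1,052.83 − $73,000 = $15,437.72.
Offer 2: monthly rate = 8.5%/12 = 0.0070833; payment = 73,000 × 0.0070833 / (1 − (1+0.0070833)^−120) = $905.10.
Total interest on Offer 2 = 120 × $905.10 − $73,000 = $35,612.00.
Offer 1 is lower by $20,174.28.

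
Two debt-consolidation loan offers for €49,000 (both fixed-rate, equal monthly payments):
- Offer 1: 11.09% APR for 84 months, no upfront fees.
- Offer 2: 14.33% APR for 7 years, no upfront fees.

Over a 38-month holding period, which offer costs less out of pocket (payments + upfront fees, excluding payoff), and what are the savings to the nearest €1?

Offer 1: monthly rate = 11.09%/12 = 0.0092417; payment = 49,000 × 0.0092417 / (1 − (1+0.0092417)^−84) = €841.32.
Offer 2: at 14.33% the monthly rate is 0.0119417, so the payment is 49,000 × 0.0119417 / (1 − 1.0119417^−84) = €927.22.
Over 38 months: Offer 1 costs 38 × €841.32 = €31,970.16; Offer 2 costs 38 × €927.22 = €35,234.36.
Offer 1 is cheaper by €35,234.36 − €31,970.16 = €3,264.20.

Offer 1 by €3,264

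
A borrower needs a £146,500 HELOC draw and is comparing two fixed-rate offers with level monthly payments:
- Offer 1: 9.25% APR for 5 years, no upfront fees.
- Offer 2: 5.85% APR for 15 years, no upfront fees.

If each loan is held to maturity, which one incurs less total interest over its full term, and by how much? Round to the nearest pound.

Offer 1 by £36,859

Offer 1: monthly rate = 9.25%/12 = 0.0077083; payment = 146,500 × 0.0077083 / (1 − (1+0.0077083)^−60) = £3,058.91.
Total interest on Offer 1 = 60 × £3,058.91 − £146,500 = £37,034.60.
Offer 2: at 5.85% the monthly rate is 0.0048750, so the payment is 146,500 × 0.0048750 / (1 − 1.0048750^−180) = £1,224.41.
Total interest on Offer 2 = 180 × £1,224.41 − £146,500 = £73,893.80.
Offer 1 is lower by £36,859.20.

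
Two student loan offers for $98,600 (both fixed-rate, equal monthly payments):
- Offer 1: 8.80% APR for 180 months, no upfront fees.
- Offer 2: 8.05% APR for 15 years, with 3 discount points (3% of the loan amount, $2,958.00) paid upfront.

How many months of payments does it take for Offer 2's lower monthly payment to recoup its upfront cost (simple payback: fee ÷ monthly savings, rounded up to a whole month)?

Offer 1: monthly rate = 8.8%/12 = 0.0073333; payment = 98,600 × 0.0073333 / (1 − (1+0.0073333)^−180) = $988.37.
Offer 2: at 8.05% the monthly rate is 0.0067083, so the payment is 98,600 × 0.0067083 / (1 − 1.0067083^−180) = $945.12.
Monthly savings = $988.37 − $945.12 = $43.25.
Break-even = $2,958.00 / $43.25 = 68.39 → 69 months.

69 months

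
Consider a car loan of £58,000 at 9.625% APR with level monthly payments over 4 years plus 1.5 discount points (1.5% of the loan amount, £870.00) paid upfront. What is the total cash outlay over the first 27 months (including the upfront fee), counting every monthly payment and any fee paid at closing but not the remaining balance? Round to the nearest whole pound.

At 9.625% the monthly rate is 0.0080208, so the payment is 58,000 × 0.0080208 / (1 − 1.0080208^−48) = £1,460.61.
Total outlay = 27 × £1,460.61 + £870.00 = £40,306.47.

£40,306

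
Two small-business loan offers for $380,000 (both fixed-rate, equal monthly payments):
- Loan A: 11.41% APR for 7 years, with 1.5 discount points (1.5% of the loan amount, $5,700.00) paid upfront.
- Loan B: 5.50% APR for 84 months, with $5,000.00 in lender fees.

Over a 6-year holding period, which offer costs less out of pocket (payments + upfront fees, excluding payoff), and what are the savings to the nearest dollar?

Loan B by $81,924

Loan A: at 11.41% the monthly rate is 0.0095083, so the payment is 380,000 × 0.0095083 / (1 − 1.0095083^−84) = $6,588.73.
Loan B: at 5.50% the monthly rate is 0.0045833, so the payment is 380,000 × 0.0045833 / (1 − 1.0045833^−84) = $5,460.62.
Over 72 months: Loan A costs 72 × $6,588.73 + $5,700.00 = $480,088.56; Loan B costs 72 × $5,460.62 + $5,000.00 = $398,164.64.
Loan B is cheaper by $480,088.56 − $398,164.64 = $81,923.92.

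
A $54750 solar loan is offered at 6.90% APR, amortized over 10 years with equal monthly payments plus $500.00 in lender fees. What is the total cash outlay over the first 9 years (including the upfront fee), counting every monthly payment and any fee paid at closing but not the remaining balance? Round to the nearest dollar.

$68,851

At 6.90% the monthly rate is 0.0057500, so the payment is 54,750 × 0.0057500 / (1 − 1.0057500^−120) = $632.88.
Total outlay = 108 × $632.88 + $500.00 = $68,851.04.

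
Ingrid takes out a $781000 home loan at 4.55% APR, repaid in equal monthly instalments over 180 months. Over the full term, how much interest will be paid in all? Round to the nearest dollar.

Monthly rate = 4.55%/12 = 0.0037917; payment = 781,000 × 0.0037917 / (1 − (1+0.0037917)^−180) = $5,994.57.
Total paid = 180 × $5,994.57 = $1,079,022.60; interest = $1,079,022.60 − $781,000 = $298,022.60.

$298,023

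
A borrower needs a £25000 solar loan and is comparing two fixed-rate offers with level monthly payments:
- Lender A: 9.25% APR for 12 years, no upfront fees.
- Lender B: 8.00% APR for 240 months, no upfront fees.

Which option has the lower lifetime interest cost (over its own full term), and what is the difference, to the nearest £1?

Lender A: at 9.25% the monthly rate is 0.0077083, so the payment is 25,000 × 0.0077083 / (1 − 1.0077083^−144) = £288.04.
Total interest on Lender A = 144 × £288.04 − £25,000 = £16,477.76.
Lender B: monthly rate = 8%/12 = 0.0066667; payment = 25,000 × 0.0066667 / (1 − (1+0.0066667)^−240) = £209.11.
Total interest on Lender B = 240 × £209.11 − £25,000 = £25,186.40.
Lender A is lower by £8,708.64.

Lender A by £8,709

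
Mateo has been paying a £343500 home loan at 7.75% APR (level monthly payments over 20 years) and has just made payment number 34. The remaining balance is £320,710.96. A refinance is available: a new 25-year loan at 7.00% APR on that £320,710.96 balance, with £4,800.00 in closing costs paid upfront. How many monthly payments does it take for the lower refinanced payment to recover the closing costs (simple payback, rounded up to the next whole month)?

Current payment = 343,500 × 7.75%/12 / (1 − (1+0.0064583)^−240) = £2,819.96.
Refinanced payment = 320,710.96 × 0.0058333 / (1 − (1+0.0058333)^−300) = £2,266.72.
Monthly savings = £2,819.96 − £2,266.72 = £553.24.
Break-even = £4,800.00 / £553.24 = 8.68 → 9 months.

9 months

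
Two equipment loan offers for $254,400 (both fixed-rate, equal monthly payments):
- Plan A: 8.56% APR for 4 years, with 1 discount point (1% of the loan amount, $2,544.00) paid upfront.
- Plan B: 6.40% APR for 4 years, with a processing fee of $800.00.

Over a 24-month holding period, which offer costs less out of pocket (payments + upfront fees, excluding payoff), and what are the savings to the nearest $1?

Plan A: monthly rate = 8.56%/12 = 0.0071333; payment = 254,400 × 0.0071333 / (1 − (1+0.0071333)^−48) = $6,277.74.
Plan B: at 6.40% the monthly rate is 0.0053333, so the payment is 254,400 × 0.0053333 / (1 − 1.0053333^−48) = $6,021.36.
Over 24 months: Plan A costs 24 × $6,277.74 + $2,544.00 = $153,209.76; Plan B costs 24 × $6,021.36 + $800.00 = $145,312.64.
Plan B is cheaper by $153,209.76 − $145,312.64 = $7,897.12.

Plan B by $7,897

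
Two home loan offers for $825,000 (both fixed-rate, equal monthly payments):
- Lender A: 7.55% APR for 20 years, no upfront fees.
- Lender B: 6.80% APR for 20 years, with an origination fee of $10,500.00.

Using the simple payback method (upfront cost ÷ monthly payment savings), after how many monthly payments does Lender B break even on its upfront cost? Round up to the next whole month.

Lender A: at 7.55% the monthly rate is 0.0062917, so the payment is 825,000 × 0.0062917 / (1 − 1.0062917^−240) = $6,671.39.
Lender B: monthly rate = 6.8%/12 = 0.0056667; payment = 825,000 × 0.0056667 / (1 − (1+0.0056667)^−240) = $6,297.55.
Monthly savings = $6,671.39 − $6,297.55 = $373.84.
Break-even = $10,500.00 / $373.84 = 28.09 → 29 months.

29 months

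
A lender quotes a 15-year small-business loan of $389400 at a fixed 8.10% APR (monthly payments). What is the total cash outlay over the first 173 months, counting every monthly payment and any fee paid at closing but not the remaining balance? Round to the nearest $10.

$647,680

At 8.10% the monthly rate is 0.0067500, so the payment is 389,400 × 0.0067500 / (1 − 1.0067500^−180) = $3,743.82.
Total outlay = 173 × $3,743.82 = $647,680.86.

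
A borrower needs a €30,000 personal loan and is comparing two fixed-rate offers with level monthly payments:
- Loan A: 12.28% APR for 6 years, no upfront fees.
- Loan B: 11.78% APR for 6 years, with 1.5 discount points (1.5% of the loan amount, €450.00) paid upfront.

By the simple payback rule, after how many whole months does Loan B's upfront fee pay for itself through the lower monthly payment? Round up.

Loan A: at 12.28% the monthly rate is 0.0102333, so the payment is 30,000 × 0.0102333 / (1 − 1.0102333^−72) = €590.88.
Loan B: monthly rate = 11.78%/12 = 0.0098167; payment = 30,000 × 0.0098167 / (1 − (1+0.0098167)^−72) = €583.08.
Monthly savings = €590.88 − €583.08 = €7.80.
Break-even = €450.00 / €7.80 = 57.69 → 58 months.

58 months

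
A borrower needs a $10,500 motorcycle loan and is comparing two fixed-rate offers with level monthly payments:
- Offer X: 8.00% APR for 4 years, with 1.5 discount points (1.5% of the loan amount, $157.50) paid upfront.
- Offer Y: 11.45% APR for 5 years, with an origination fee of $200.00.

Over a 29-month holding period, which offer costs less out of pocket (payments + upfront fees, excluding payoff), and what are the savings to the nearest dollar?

Offer X: at 8.00% the monthly rate is 0.0066667, so the payment is 10,500 × 0.0066667 / (1 − 1.0066667^−48) = $256.34.
Offer Y: monthly rate = 11.45%/12 = 0.0095417; payment = 10,500 × 0.0095417 / (1 − (1+0.0095417)^−60) = $230.66.
Over 29 months: Offer X costs 29 × $256.34 + $157.50 = $7,591.36; Offer Y costs 29 × $230.66 + $200.00 = $6,889.14.
Offer Y is cheaper by $7,591.36 − $6,889.14 = $702.22.

Offer Y by $702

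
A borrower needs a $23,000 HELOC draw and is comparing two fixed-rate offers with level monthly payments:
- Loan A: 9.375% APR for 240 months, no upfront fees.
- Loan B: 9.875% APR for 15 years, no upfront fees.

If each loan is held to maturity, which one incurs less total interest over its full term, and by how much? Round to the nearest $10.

Loan A: monthly rate = 9.375%/12 = 0.0078125; payment = 23,000 × 0.0078125 / (1 − (1+0.0078125)^−240) = $212.52.
Total interest on Loan A = 240 × $212.52 − $23,000 = $28,004.80.
Loan B: at 9.875% the monthly rate is 0.0082292, so the payment is 23,000 × 0.0082292 / (1 − 1.0082292^−180) = $245.40.
Total interest on Loan B = 180 × $245.40 − $23,000 = $21,172.00.
Loan B is lower by $6,832.80.

Loan B by $6,830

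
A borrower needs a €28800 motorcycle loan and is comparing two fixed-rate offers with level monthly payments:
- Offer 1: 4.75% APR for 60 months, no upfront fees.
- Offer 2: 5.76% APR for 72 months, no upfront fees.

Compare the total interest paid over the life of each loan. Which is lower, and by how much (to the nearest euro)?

Offer 1 by €1,719

Offer 1: at 4.75% the monthly rate is 0.0039583, so the payment is 28,800 × 0.0039583 / (1 − 1.0039583^−60) = €540.20.
Total interest on Offer 1 = 60 × €540.20 − €28,800 = €3,612.00.
Offer 2: monthly rate = 5.76%/12 = 0.0048000; payment = 28,800 × 0.0048000 / (1 − (1+0.0048000)^−72) = €474.04.
Total interest on Offer 2 = 72 × €474.04 − €28,800 = €5,330.88.
Offer 1 is lower by €1,718.88.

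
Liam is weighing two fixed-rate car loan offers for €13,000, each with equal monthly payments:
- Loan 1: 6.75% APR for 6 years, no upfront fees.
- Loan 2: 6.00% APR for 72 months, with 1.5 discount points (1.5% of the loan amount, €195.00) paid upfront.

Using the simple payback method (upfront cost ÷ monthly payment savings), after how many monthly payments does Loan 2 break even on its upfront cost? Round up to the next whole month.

Loan 1: at 6.75% the monthly rate is 0.0056250, so the payment is 13,000 × 0.0056250 / (1 − 1.0056250^−72) = €220.08.
Loan 2: at 6.00% the monthly rate is 0.0050000, so the payment is 13,000 × 0.0050000 / (1 − 1.0050000^−72) = €215.45.
Monthly savings = €220.08 − €215.45 = €4.63.
Break-even = €195.00 / €4.63 = 42.12 → 43 months.

43 months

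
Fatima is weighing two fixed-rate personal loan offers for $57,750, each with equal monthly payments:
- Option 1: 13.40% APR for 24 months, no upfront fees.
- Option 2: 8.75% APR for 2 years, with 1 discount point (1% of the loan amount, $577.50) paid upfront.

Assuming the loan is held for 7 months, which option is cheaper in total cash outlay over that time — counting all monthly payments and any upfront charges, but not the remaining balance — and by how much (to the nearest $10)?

Option 1: at 13.40% the monthly rate is 0.0111667, so the payment is 57,750 × 0.0111667 / (1 − 1.0111667^−24) = $2,756.40.
Option 2: at 8.75% the monthly rate is 0.0072917, so the payment is 57,750 × 0.0072917 / (1 − 1.0072917^−24) = $2,631.67.
Over 7 months: Option 1 costs 7 × $2,756.40 = $19,294.80; Option 2 costs 7 × $2,631.67 + $577.50 = $18,999.19.
Option 2 is cheaper by $19,294.80 − $18,999.19 = $295.61.

Option 2 by $300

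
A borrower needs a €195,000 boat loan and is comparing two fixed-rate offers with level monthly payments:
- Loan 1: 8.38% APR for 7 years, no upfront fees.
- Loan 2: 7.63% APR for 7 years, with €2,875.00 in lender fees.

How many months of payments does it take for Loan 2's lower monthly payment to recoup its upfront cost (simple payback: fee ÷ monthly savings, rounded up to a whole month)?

Loan 1: monthly rate = 8.38%/12 = 0.0069833; payment = 195,000 × 0.0069833 / (1 − (1+0.0069833)^−84) = €3,076.36.
Loan 2: monthly rate = 7.63%/12 = 0.0063583; payment = 195,000 × 0.0063583 / (1 − (1+0.0063583)^−84) = €3,003.49.
Monthly savings = €3,076.36 − €3,003.49 = €72.87.
Break-even = €2,875.00 / €72.87 = 39.45 → 40 months.

40 months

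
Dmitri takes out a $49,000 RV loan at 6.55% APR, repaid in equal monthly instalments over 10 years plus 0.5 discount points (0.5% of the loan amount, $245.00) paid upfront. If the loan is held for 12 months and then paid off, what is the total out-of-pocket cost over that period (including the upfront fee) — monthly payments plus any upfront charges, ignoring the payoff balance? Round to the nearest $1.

$6,937

At 6.55% the monthly rate is 0.0054583, so the payment is 49,000 × 0.0054583 / (1 − 1.0054583^−120) = $557.63.
Total outlay = 12 × $557.63 + $245.00 = $6,936.56.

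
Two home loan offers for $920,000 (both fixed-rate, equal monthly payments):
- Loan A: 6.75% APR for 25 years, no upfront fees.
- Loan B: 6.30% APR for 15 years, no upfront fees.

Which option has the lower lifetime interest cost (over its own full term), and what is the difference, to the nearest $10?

Loan B by $482,510

Loan A: monthly rate = 6.75%/12 = 0.0056250; payment = 920,000 × 0.0056250 / (1 − (1+0.0056250)^−300) = $6,356.39.
Total interest on Loan A = 300 × $6,356.39 − $920,000 = $986,917.00.
Loan B: monthly rate = 6.3%/12 = 0.0052500; payment = 920,000 × 0.0052500 / (1 − (1+0.0052500)^−180) = $7,913.38.
Total interest on Loan B = 180 × $7,913.38 − $920,000 = $504,408.40.
Loan B is lower by $482,508.60.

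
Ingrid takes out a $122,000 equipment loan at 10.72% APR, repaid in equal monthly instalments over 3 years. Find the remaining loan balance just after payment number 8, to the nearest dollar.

With monthly rate i = 10.72%/12 = 0.0089333, the balance after k of n payments is P · [(1+i)^n − (1+i)^k] / [(1+i)^n − 1].
(1+0.0089333)^36 = 1.37736468 and (1+0.0089333)^8 = 1.07374156, so the balance is 122,000 × (1.37736468 − 1.07374156) / (1.37736468 − 1) = $98,159.74.

$98,160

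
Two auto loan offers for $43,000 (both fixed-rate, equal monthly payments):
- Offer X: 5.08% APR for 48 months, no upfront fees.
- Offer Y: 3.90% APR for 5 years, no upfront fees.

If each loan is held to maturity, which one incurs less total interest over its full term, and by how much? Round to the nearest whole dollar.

Offer X: monthly rate = 5.08%/12 = 0.0042333; payment = 43,000 × 0.0042333 / (1 − (1+0.0042333)^−48) = $991.82.
Total interest on Offer X = 48 × $991.82 − $43,000 = $4,607.36.
Offer Y: at 3.90% the monthly rate is 0.0032500, so the payment is 43,000 × 0.0032500 / (1 − 1.0032500^−60) = $789.97.
Total interest on Offer Y = 60 × $789.97 − $43,000 = $4,398.20.
Offer Y is lower by $209.16.

Offer Y by $209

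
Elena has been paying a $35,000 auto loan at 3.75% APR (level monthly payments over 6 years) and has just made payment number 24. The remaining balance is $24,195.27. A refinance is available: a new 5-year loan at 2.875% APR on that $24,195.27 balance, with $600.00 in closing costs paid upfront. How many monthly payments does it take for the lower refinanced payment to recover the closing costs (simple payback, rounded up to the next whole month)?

6 months

Current payment = 35,000 × 3.75%/12 / (1 − (1+0.0031250)^−72) = $543.60.
Refinanced payment = 24,195.27 × 0.0023958 / (1 − (1+0.0023958)^−60) = $433.41.
Monthly savings = $543.60 − $433.41 = $110.19.
Break-even = $600.00 / $110.19 = 5.45 → 6 months.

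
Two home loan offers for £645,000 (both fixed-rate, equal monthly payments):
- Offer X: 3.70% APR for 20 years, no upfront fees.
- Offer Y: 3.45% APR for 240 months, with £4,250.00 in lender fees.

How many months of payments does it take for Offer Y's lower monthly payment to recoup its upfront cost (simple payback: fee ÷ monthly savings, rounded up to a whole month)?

52 months

Offer X: monthly rate = 3.7%/12 = 0.0030833; payment = 645,000 × 0.0030833 / (1 − (1+0.0030833)^−240) = £3,807.37.
Offer Y: at 3.45% the monthly rate is 0.0028750, so the payment is 645,000 × 0.0028750 / (1 − 1.0028750^−240) = £3,724.19.
Monthly savings = £3,807.37 − £3,724.19 = £83.18.
Break-even = £4,250.00 / £83.18 = 51.09 → 52 months.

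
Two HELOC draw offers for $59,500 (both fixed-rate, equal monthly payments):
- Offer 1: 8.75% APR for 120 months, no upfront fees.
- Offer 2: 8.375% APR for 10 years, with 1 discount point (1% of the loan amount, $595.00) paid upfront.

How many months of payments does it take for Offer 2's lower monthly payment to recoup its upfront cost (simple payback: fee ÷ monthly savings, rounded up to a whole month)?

Offer 1: at 8.75% the monthly rate is 0.0072917, so the payment is 59,500 × 0.0072917 / (1 − 1.0072917^−120) = $745.69.
Offer 2: at 8.375% the monthly rate is 0.0069792, so the payment is 59,500 × 0.0069792 / (1 − 1.0069792^−120) = $733.74.
Monthly savings = $745.69 − $733.74 = $11.95.
Break-even = $595.00 / $11.95 = 49.79 → 50 months.

50 months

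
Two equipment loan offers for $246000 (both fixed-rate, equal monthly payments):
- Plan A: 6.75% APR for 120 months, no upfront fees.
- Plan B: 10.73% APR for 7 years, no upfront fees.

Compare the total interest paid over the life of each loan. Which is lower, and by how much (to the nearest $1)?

Plan A by $11,931

Plan A: monthly rate = 6.75%/12 = 0.0056250; payment = 246,000 × 0.0056250 / (1 − (1+0.0056250)^−120) = $2,824.67.
Total interest on Plan A = 120 × $2,824.67 − $246,000 = $92,960.40.
Plan B: at 10.73% the monthly rate is 0.0089417, so the payment is 246,000 × 0.0089417 / (1 − 1.0089417^−84) = $4,177.28.
Total interest on Plan B = 84 × $4,177.28 − $246,000 = $104,891.52.
Plan A is lower by $11,931.12.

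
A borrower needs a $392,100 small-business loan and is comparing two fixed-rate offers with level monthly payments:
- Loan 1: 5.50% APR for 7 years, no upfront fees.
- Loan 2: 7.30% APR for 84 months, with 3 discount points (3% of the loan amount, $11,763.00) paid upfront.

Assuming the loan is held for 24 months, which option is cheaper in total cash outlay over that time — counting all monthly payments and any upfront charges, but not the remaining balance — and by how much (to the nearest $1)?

Loan 1 by $19,947

Loan 1: monthly rate = 5.5%/12 = 0.0045833; payment = 392,100 × 0.0045833 / (1 − (1+0.0045833)^−84) = $5,634.49.
Loan 2: at 7.30% the monthly rate is 0.0060833, so the payment is 392,100 × 0.0060833 / (1 − 1.0060833^−84) = $5,975.51.
Over 24 months: Loan 1 costs 24 × $5,634.49 = $135,227.76; Loan 2 costs 24 × $5,975.51 + $11,763.00 = $155,175.24.
Loan 1 is cheaper by $155,175.24 − $135,227.76 = $19,947.48.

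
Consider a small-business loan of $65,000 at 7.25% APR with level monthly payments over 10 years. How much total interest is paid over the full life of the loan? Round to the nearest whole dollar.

At 7.25% the monthly rate is 0.0060417, so the payment is 65,000 × 0.0060417 / (1 − 1.0060417^−120) = $763.11.
Total paid = 120 × $763.11 = $91,573.20; interest = $91,573.20 − $65,000 = $26,573.20.

$26,573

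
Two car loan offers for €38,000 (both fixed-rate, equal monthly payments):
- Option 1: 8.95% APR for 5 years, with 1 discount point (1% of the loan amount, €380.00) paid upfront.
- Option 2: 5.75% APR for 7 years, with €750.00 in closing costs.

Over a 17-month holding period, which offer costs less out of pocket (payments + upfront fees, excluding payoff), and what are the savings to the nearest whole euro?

Option 2 by €3,664

Option 1: monthly rate = 8.95%/12 = 0.0074583; payment = 38,000 × 0.0074583 / (1 − (1+0.0074583)^−60) = €787.90.
Option 2: at 5.75% the monthly rate is 0.0047917, so the payment is 38,000 × 0.0047917 / (1 − 1.0047917^−84) = €550.58.
Over 17 months: Option 1 costs 17 × €787.90 + €380.00 = €13,774.30; Option 2 costs 17 × €550.58 + €750.00 = €10,109.86.
Option 2 is cheaper by €13,774.30 − €10,109.86 = €3,664.44.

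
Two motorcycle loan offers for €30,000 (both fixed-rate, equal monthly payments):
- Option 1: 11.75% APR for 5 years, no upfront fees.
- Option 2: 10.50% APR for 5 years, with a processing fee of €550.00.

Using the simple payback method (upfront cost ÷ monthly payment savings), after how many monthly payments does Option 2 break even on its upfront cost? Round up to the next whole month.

Option 1: monthly rate = 11.75%/12 = 0.0097917; payment = 30,000 × 0.0097917 / (1 − (1+0.0097917)^−60) = €663.55.
Option 2: at 10.50% the monthly rate is 0.0087500, so the payment is 30,000 × 0.0087500 / (1 − 1.0087500^−60) = €644.82.
Monthly savings = €663.55 − €644.82 = €18.73.
Break-even = €550.00 / €18.73 = 29.36 → 30 months.

30 months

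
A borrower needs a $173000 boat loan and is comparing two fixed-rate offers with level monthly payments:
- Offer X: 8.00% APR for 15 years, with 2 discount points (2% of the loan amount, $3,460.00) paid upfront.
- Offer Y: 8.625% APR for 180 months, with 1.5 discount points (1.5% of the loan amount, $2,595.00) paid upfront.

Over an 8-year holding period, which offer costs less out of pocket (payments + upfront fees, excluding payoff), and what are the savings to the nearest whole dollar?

Offer X by $5,185

Offer X: monthly rate = 8%/12 = 0.0066667; payment = 173,000 × 0.0066667 / (1 − (1+0.0066667)^−180) = $1,653.28.
Offer Y: at 8.625% the monthly rate is 0.0071875, so the payment is 173,000 × 0.0071875 / (1 − 1.0071875^−180) = $1,716.30.
Over 96 months: Offer X costs 96 × $1,653.28 + $3,460.00 = $162,174.88; Offer Y costs 96 × $1,716.30 + $2,595.00 = $167,359.80.
Offer X is cheaper by $167,359.80 − $162,174.88 = $5,184.92.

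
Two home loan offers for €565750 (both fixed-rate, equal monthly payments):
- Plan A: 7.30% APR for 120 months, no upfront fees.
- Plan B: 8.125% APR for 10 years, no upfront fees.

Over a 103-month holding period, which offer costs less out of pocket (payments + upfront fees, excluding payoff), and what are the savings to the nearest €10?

Plan A: at 7.30% the monthly rate is 0.0060833, so the payment is 565,750 × 0.0060833 / (1 − 1.0060833^−120) = €6,656.64.
Plan B: monthly rate = 8.125%/12 = 0.0067708; payment = 565,750 × 0.0067708 / (1 − (1+0.0067708)^−120) = €6,901.53.
Over 103 months: Plan A costs 103 × €6,656.64 = €685,633.92; Plan B costs 103 × €6,901.53 = €710,857.59.
Plan A is cheaper by €710,857.59 − €685,633.92 = €25,223.67.

Plan A by €25,220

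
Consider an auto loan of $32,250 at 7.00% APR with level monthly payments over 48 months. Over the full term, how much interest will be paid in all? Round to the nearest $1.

$4,819

At 7.00% the monthly rate is 0.0058333, so the payment is 32,250 × 0.0058333 / (1 − 1.0058333^−48) = $772.27.
Total paid = 48 × $772.27 = $37,068.96; interest = $37,068.96 − $32,250 = $4,818.96.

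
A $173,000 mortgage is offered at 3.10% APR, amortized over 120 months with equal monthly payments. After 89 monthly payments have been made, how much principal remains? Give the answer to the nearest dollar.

With monthly rate i = 3.1%/12 = 0.0025833, the balance after k of n payments is P · [(1+i)^n − (1+i)^k] / [(1+i)^n − 1].
(1+0.0025833)^120 = 1.36288022 and (1+0.0025833)^89 = 1.25812209, so the balance is 173,000 × (1.36288022 − 1.25812209) / (1.36288022 − 1) = $49,942.53.

$49,943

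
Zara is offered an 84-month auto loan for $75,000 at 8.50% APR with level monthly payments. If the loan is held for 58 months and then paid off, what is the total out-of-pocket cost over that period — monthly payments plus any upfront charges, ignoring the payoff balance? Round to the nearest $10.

$68,890

Monthly rate = 8.5%/12 = 0.0070833; payment = 75,000 × 0.0070833 / (1 − (1+0.0070833)^−84) = $1,187.74.
Total outlay = 58 × $1,187.74 = $68,888.92.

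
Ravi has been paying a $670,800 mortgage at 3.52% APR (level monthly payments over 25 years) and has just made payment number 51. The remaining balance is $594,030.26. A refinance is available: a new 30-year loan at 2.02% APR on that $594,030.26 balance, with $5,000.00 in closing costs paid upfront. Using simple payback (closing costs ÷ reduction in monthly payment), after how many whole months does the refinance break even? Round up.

Current payment = 670,800 × 3.52%/12 / (1 − (1+0.0029333)^−300) = $3,365.38.
Refinanced payment = 594,030.26 × 0.0016833 / (1 − (1+0.0016833)^−360) = $2,201.60.
Monthly savings = $3,365.38 − $2,201.60 = $1,163.78.
Break-even = $5,000.00 / $1,163.78 = 4.30 → 5 months.

5 months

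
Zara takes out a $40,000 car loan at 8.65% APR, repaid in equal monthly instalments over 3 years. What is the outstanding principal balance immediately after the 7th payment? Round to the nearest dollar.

$33,010

With monthly rate i = 8.65%/12 = 0.0072083, the balance after k of n payments is P · [(1+i)^n − (1+i)^k] / [(1+i)^n − 1].
(1+0.0072083)^36 = 1.29507575 and (1+0.0072083)^7 = 1.05156270, so the balance is 40,000 × (1.29507575 − 1.05156270) / (1.29507575 − 1) = $33,010.24.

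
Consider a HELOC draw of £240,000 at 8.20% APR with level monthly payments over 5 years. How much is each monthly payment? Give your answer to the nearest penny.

£4,889.34

At 8.20% the monthly rate is 0.0068333, so the payment is 240,000 × 0.0068333 / (1 − 1.0068333^−60) = £4,889.34.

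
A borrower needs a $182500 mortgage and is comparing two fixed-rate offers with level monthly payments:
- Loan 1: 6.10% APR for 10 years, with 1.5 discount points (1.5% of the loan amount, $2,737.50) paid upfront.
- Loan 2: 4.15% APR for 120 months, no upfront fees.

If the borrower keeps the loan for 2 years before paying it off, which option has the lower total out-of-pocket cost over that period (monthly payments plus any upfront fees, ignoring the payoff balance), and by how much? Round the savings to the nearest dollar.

Loan 2 by $6,926

Loan 1: monthly rate = 6.1%/12 = 0.0050833; payment = 182,500 × 0.0050833 / (1 − (1+0.0050833)^−120) = $2,035.30.
Loan 2: at 4.15% the monthly rate is 0.0034583, so the payment is 182,500 × 0.0034583 / (1 − 1.0034583^−120) = $1,860.76.
Over 24 months: Loan 1 costs 24 × $2,035.30 + $2,737.50 = $51,584.70; Loan 2 costs 24 × $1,860.76 = $44,658.24.
Loan 2 is cheaper by $51,584.70 − $44,658.24 = $6,926.46.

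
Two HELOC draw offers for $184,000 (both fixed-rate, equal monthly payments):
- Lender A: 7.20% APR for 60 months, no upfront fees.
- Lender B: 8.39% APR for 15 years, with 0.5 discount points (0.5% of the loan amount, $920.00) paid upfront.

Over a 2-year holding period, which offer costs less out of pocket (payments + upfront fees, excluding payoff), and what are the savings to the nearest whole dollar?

Lender A: monthly rate = 7.2%/12 = 0.0060000; payment = 184,000 × 0.0060000 / (1 − (1+0.0060000)^−60) = $3,660.81.
Lender B: at 8.39% the monthly rate is 0.0069917, so the payment is 184,000 × 0.0069917 / (1 − 1.0069917^−180) = $1,800.08.
Over 24 months: Lender A costs 24 × $3,660.81 = $87,859.44; Lender B costs 24 × $1,800.08 + $920.00 = $44,121.92.
Lender B is cheaper by $87,859.44 − $44,121.92 = $43,737.52.

Lender B by $43,738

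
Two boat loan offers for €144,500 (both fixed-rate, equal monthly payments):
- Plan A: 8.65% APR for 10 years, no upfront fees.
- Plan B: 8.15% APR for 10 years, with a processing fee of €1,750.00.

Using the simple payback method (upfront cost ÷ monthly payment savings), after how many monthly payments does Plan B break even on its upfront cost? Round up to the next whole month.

Plan A: at 8.65% the monthly rate is 0.0072083, so the payment is 144,500 × 0.0072083 / (1 − 1.0072083^−120) = €1,803.21.
Plan B: at 8.15% the monthly rate is 0.0067917, so the payment is 144,500 × 0.0067917 / (1 − 1.0067917^−120) = €1,764.66.
Monthly savings = €1,803.21 − €1,764.66 = €38.55.
Break-even = €1,750.00 / €38.55 = 45.40 → 46 months.

46 months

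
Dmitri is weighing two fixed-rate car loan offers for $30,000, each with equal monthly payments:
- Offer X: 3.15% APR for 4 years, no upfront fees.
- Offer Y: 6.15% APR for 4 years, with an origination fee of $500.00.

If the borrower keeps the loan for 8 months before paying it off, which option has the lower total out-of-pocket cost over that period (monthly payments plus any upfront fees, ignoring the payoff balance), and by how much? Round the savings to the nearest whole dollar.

Offer X by $825

Offer X: monthly rate = 3.15%/12 = 0.0026250; payment = 30,000 × 0.0026250 / (1 − (1+0.0026250)^−48) = $666.02.
Offer Y: monthly rate = 6.15%/12 = 0.0051250; payment = 30,000 × 0.0051250 / (1 − (1+0.0051250)^−48) = $706.62.
Over 8 months: Offer X costs 8 × $666.02 = $5,328.16; Offer Y costs 8 × $706.62 + $500.00 = $6,152.96.
Offer X is cheaper by $6,152.96 − $5,328.16 = $824.80.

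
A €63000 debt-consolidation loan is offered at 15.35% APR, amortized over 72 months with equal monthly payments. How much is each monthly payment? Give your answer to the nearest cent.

€1,344.14

Monthly rate = 15.35%/12 = 0.0127917; payment = 63,000 × 0.0127917 / (1 − (1+0.0127917)^−72) = €1,344.14.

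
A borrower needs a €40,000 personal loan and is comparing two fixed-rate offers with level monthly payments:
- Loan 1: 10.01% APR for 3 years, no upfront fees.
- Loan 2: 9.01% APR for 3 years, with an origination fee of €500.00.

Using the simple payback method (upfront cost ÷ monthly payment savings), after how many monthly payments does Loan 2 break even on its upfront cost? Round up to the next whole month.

Loan 1: monthly rate = 10.01%/12 = 0.0083417; payment = 40,000 × 0.0083417 / (1 − (1+0.0083417)^−36) = €1,290.88.
Loan 2: at 9.01% the monthly rate is 0.0075083, so the payment is 40,000 × 0.0075083 / (1 − 1.0075083^−36) = €1,272.18.
Monthly savings = €1,290.88 − €1,272.18 = €18.70.
Break-even = €500.00 / €18.70 = 26.74 → 27 months.

27 months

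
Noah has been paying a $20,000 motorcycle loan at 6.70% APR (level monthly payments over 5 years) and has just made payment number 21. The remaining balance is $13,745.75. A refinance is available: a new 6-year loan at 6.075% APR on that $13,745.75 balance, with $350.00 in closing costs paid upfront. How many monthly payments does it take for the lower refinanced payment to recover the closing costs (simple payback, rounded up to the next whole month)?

3 months

Current payment = 20,000 × 6.7%/12 / (1 − (1+0.0055833)^−60) = $393.20.
Refinanced payment = 13,745.75 × 0.0050625 / (1 − (1+0.0050625)^−72) = $228.29.
Monthly savings = $393.20 − $228.29 = $164.91.
Break-even = $350.00 / $164.91 = 2.12 → 3 months.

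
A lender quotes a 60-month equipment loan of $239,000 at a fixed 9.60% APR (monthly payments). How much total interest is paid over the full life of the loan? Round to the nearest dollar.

$62,868

Monthly rate = 9.6%/12 = 0.0080000; payment = 239,000 × 0.0080000 / (1 − (1+0.0080000)^−60) = $5,031.13.
Total paid = 60 × $5,031.13 = $301,867.80; interest = $301,867.80 − $239,000 = $62,867.80.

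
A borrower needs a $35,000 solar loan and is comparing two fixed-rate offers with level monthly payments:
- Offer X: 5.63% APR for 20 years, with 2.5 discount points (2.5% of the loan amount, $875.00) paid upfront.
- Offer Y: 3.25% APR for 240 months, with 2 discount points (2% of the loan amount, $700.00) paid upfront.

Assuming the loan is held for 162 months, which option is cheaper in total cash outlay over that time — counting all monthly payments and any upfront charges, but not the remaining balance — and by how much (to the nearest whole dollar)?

Offer Y by $7,436

Offer X: at 5.63% the monthly rate is 0.0046917, so the payment is 35,000 × 0.0046917 / (1 − 1.0046917^−240) = $243.34.
Offer Y: at 3.25% the monthly rate is 0.0027083, so the payment is 35,000 × 0.0027083 / (1 − 1.0027083^−240) = $198.52.
Over 162 months: Offer X costs 162 × $243.34 + $875.00 = $40,296.08; Offer Y costs 162 × $198.52 + $700.00 = $32,860.24.
Offer Y is cheaper by $40,296.08 − $32,860.24 = $7,435.84.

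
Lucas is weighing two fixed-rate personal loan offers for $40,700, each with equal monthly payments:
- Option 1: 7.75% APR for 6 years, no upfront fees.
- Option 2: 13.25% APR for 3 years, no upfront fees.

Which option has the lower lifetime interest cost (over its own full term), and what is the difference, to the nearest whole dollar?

Option 1: at 7.75% the monthly rate is 0.0064583, so the payment is 40,700 × 0.0064583 / (1 − 1.0064583^−72) = $708.64.
Total interest on Option 1 = 72 × $708.64 − $40,700 = $10,322.08.
Option 2: monthly rate = 13.25%/12 = 0.0110417; payment = 40,700 × 0.0110417 / (1 − (1+0.0110417)^−36) = $1,376.25.
Total interest on Option 2 = 36 × $1,376.25 − $40,700 = $8,845.00.
Option 2 is lower by $1,477.08.

Option 2 by $1,477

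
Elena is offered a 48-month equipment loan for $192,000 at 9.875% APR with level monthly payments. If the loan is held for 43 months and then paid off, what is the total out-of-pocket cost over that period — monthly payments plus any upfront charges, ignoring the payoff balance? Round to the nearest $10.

$208,900

At 9.875% the monthly rate is 0.0082292, so the payment is 192,000 × 0.0082292 / (1 − 1.0082292^−48) = $4,858.10.
Total outlay = 43 × $4,858.10 = $208,898.30.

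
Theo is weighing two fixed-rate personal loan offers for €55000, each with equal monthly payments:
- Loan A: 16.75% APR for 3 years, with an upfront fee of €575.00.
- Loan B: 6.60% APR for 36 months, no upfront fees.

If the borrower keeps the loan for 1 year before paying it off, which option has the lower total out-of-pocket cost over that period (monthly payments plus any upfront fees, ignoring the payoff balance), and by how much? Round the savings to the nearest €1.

Loan B by €3,765

Loan A: monthly rate = 16.75%/12 = 0.0139583; payment = 55,000 × 0.0139583 / (1 − (1+0.0139583)^−36) = €1,954.06.
Loan B: monthly rate = 6.6%/12 = 0.0055000; payment = 55,000 × 0.0055000 / (1 − (1+0.0055000)^−36) = €1,688.20.
Over 12 months: Loan A costs 12 × €1,954.06 + €575.00 = €24,023.72; Loan B costs 12 × €1,688.20 = €20,258.40.
Loan B is cheaper by €24,023.72 − €20,258.40 = €3,765.32.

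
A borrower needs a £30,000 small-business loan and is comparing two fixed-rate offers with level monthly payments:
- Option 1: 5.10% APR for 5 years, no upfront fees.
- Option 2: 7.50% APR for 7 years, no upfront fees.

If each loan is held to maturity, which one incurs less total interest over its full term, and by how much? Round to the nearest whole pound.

Option 1 by £4,602

Option 1: at 5.10% the monthly rate is 0.0042500, so the payment is 30,000 × 0.0042500 / (1 − 1.0042500^−60) = £567.51.
Total interest on Option 1 = 60 × £567.51 − £30,000 = £4,050.60.
Option 2: monthly rate = 7.5%/12 = 0.0062500; payment = 30,000 × 0.0062500 / (1 − (1+0.0062500)^−84) = £460.15.
Total interest on Option 2 = 84 × £460.15 − £30,000 = £8,652.60.
Option 1 is lower by £4,602.00.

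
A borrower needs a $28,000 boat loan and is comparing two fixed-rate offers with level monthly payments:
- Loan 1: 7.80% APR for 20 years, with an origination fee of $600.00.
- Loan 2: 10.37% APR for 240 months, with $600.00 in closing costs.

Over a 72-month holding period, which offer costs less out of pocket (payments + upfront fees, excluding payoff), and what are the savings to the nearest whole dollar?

Loan 1 by $3,339

Loan 1: at 7.80% the monthly rate is 0.0065000, so the payment is 28,000 × 0.0065000 / (1 − 1.0065000^−240) = $230.73.
Loan 2: monthly rate = 10.37%/12 = 0.0086417; payment = 28,000 × 0.0086417 / (1 − (1+0.0086417)^−240) = $277.11.
Over 72 months: Loan 1 costs 72 × $230.73 + $600.00 = $17,212.56; Loan 2 costs 72 × $277.11 + $600.00 = $20,551.92.
Loan 1 is cheaper by $20,551.92 − $17,212.56 = $3,339.36.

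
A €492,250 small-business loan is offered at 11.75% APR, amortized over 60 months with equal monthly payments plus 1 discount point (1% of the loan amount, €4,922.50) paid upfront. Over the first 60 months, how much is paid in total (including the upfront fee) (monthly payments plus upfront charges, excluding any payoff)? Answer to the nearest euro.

Monthly rate = 11.75%/12 = 0.0097917; payment = 492,250 × 0.0097917 / (1 − (1+0.0097917)^−60) = €10,887.74.
Total outlay = 60 × €10,887.74 + €4,922.50 = €658,186.90.

€658,187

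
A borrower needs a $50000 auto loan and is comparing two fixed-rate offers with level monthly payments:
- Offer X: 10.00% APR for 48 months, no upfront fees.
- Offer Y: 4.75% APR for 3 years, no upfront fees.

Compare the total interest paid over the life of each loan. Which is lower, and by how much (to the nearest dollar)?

Offer X: monthly rate = 10%/12 = 0.0083333; payment = 50,000 × 0.0083333 / (1 − (1+0.0083333)^−48) = $1,268.13.
Total interest on Offer X = 48 × $1,268.13 − $50,000 = $10,870.24.
Offer Y: at 4.75% the monthly rate is 0.0039583, so the payment is 50,000 × 0.0039583 / (1 − 1.0039583^−36) = $1,492.94.
Total interest on Offer Y = 36 × $1,492.94 − $50,000 = $3,745.84.
Offer Y is lower by $7,124.40.

Offer Y by $7,124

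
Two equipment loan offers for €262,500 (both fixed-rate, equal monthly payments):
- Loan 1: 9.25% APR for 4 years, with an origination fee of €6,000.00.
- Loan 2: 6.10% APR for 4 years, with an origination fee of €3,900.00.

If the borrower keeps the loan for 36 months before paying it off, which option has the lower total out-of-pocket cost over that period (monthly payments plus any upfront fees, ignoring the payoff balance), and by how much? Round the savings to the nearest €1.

Loan 2 by €16,020

Loan 1: at 9.25% the monthly rate is 0.0077083, so the payment is 262,500 × 0.0077083 / (1 − 1.0077083^−48) = €6,563.53.
Loan 2: monthly rate = 6.1%/12 = 0.0050833; payment = 262,500 × 0.0050833 / (1 − (1+0.0050833)^−48) = €6,176.86.
Over 36 months: Loan 1 costs 36 × €6,563.53 + €6,000.00 = €242,287.08; Loan 2 costs 36 × €6,176.86 + €3,900.00 = €226,266.96.
Loan 2 is cheaper by €242,287.08 − €226,266.96 = €16,020.12.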